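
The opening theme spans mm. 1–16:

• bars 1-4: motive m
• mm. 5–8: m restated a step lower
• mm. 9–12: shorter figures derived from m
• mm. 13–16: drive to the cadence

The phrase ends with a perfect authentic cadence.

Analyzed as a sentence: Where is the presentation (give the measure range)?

The presentation of a sentence is the basic idea (measures 1-4) plus its repetition (measures 5-8); the presentation is therefore bars 1–8.

measures 1–8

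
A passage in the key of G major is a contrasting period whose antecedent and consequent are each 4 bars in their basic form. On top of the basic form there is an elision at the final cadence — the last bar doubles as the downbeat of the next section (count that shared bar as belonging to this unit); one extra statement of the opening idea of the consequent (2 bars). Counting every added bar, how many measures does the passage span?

10 measures

Basic contrasting period: 4 + 4 = 8 bars.
8 (basic form) + 2 (extra statement) = 10.
The elision shares a bar with the next section but does not change this unit's count.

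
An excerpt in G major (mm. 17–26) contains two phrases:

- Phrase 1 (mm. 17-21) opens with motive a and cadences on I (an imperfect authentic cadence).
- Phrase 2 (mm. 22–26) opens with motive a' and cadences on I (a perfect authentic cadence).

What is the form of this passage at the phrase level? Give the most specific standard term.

Phrase 1 ends with an imperfect authentic cadence (weaker) and phrase 2 with a perfect authentic cadence (stronger): antecedent + consequent = a period.
The two phrases open with the same material (a / a'), so the period is parallel.

parallel period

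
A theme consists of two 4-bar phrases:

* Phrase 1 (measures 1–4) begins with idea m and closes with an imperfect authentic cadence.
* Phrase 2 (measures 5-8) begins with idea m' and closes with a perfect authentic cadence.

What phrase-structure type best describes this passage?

Phrase 1 ends with an imperfect authentic cadence (weaker) and phrase 2 with a perfect authentic cadence (stronger): antecedent + consequent = a period.
The two phrases open with the same material (m / m'), so the period is parallel.

parallel period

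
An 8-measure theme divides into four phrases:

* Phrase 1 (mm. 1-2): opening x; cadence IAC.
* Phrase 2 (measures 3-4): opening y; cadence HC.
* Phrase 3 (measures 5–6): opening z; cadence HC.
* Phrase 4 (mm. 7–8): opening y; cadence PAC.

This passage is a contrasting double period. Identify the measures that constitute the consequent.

measures 5–8

In a double period the four phrases pair into a large antecedent (phrases 1–2, ending half cadence) and a large consequent (phrases 3–4, ending perfect authentic cadence). The consequent spans mm. 5-8.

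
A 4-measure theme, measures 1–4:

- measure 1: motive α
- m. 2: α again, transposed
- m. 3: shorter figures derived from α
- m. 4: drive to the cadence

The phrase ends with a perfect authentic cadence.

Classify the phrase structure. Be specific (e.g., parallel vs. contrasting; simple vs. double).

Basic idea (m. 1) + its repetition (m. 2) form the presentation; fragmentation and cadence (measures 3–4) form the continuation — the 4-bar whole is a sentence.

sentence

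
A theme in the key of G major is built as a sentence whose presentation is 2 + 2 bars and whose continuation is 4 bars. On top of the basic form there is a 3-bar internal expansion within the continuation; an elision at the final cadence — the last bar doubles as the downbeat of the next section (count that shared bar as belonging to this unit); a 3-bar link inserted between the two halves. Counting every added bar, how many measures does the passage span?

Basic sentence: 2 + 2 + 4 = 8 bars.
8 (basic form) + 3 (internal expansion) + 3 (link) = 14.
The elision shares a bar with the next section but does not change this unit's count.

14 measures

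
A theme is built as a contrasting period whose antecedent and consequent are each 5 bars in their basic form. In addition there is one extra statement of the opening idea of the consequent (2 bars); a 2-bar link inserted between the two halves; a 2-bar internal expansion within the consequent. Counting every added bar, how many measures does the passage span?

Basic contrasting period: 5 + 5 = 10 bars.
10 (basic form) + 2 (extra statement) + 2 (link) + 2 (internal expansion) = 16.

16 measures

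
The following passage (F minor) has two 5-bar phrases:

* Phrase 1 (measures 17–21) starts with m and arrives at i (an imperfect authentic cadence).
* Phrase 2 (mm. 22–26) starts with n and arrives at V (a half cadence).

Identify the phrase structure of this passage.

phrase group

The second phrase closes with a half cadence, which is not stronger than the first phrase's imperfect authentic cadence; without a weak→strong cadential pair there is no antecedent–consequent relationship, so this is a phrase group rather than a period.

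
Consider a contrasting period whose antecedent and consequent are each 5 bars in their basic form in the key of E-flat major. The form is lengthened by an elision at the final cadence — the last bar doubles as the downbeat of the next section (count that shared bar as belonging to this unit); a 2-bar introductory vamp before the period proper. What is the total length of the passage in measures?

Basic contrasting period: 5 + 5 = 10 bars.
10 (basic form) + 2 (introduction) = 12.
The elision shares a bar with the next section but does not change this unit's count.

12 measures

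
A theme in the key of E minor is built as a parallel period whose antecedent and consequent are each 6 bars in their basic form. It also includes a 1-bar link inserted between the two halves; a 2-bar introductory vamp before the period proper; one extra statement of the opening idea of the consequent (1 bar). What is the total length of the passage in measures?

16 measures

Basic parallel period: 6 + 6 = 12 bars.
12 (basic form) + 1 (link) + 2 (introduction) + 1 (extra statement) = 16.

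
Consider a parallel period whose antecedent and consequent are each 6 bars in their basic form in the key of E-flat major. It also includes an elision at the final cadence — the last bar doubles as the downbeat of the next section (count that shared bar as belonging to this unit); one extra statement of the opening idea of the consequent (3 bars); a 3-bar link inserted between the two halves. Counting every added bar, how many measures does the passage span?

Basic parallel period: 6 + 6 = 12 bars.
12 (basic form) + 3 (extra statement) + 3 (link) = 18.
The elision shares a bar with the next section but does not change this unit's count.

18 measures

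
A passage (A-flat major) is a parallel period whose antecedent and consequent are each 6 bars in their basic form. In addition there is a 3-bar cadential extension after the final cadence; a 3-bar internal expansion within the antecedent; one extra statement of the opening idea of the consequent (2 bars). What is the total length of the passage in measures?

20 measures

Basic parallel period: 6 + 6 = 12 bars.
12 (basic form) + 3 (cadential extension) + 3 (internal expansion) + 2 (extra statement) = 20.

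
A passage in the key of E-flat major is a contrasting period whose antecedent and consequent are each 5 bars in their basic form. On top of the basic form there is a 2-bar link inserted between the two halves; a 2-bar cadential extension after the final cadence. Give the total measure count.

14 measures

Basic contrasting period: 5 + 5 = 10 bars.
10 (basic form) + 2 (link) + 2 (cadential extension) = 14.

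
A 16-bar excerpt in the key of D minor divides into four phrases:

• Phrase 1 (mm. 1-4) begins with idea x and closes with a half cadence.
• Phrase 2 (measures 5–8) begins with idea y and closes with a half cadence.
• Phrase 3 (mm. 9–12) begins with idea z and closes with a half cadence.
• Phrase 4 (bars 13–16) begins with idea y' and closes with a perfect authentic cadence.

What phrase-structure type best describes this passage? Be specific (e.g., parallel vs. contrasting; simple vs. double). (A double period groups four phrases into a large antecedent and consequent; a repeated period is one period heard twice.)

Four phrases in two halves: the first half (mm. 1-8) ends with a half cadence, the second (mm. 9-16) with a perfect authentic cadence — a large antecedent–consequent pair, i.e. a double period.
Phrase 3 begins with different material from phrase 1, making it contrasting.

contrasting double period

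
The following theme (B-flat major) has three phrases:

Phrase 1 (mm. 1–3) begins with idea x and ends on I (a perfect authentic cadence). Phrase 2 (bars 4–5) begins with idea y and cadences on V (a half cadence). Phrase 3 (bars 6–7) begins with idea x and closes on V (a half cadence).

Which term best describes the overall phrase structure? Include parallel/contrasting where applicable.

phrase group

The final phrase closes with a half cadence, which is not stronger than the preceding half cadence; the 3 phrases lack an overall antecedent–consequent design and so form a phrase group.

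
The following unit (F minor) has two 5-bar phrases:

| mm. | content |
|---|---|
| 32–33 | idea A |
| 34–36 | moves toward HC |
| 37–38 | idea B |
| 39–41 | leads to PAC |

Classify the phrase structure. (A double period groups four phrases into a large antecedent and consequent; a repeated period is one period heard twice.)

contrasting period

Phrase 1 ends with a half cadence (weaker) and phrase 2 with a perfect authentic cadence (stronger): antecedent + consequent = a period.
The two phrases open with different material (A / B), so the period is contrasting.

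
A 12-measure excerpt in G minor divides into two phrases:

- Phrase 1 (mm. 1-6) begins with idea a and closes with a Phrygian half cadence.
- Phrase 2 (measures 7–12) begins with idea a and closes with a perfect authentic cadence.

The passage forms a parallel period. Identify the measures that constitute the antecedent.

measures 1–6

The antecedent is the phrase ending with the weaker cadence (Phrygian half cadence, phrase 1) and the consequent the one ending more conclusively (perfect authentic cadence, phrase 2); the antecedent is bars 1-6.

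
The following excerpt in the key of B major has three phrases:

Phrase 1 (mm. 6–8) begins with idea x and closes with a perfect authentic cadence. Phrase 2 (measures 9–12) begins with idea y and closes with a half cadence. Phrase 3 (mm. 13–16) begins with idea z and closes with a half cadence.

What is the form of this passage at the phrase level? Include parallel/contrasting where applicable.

phrase group

The final phrase closes with a half cadence, which is not stronger than the preceding half cadence; the 3 phrases lack an overall antecedent–consequent design and so form a phrase group.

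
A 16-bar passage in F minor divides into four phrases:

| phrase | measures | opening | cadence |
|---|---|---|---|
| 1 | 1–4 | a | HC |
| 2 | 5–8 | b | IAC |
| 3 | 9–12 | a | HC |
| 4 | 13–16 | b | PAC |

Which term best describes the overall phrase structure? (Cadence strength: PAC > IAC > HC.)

Four phrases in two halves: the first half (mm. 1–8) ends with an imperfect authentic cadence, the second (mm. 9–16) with a perfect authentic cadence — a large antecedent–consequent pair, i.e. a double period.
Phrase 3 begins with the same material as phrase 1, making it parallel.

parallel double period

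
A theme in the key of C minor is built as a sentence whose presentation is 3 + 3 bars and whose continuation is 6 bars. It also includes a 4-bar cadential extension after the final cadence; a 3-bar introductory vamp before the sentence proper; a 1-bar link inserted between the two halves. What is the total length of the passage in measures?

20 measures

Basic sentence: 3 + 3 + 6 = 12 bars.
12 (basic form) + 4 (cadential extension) + 3 (introduction) + 1 (link) = 20.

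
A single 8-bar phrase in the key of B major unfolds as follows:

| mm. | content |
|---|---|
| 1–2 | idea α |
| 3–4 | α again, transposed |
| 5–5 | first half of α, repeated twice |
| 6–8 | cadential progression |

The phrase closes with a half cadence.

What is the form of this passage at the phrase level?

Basic idea (bars 1–2) + its repetition (measures 3–4) form the presentation; fragmentation and cadence (mm. 5-8) form the continuation — the 8-bar whole is a sentence.

sentence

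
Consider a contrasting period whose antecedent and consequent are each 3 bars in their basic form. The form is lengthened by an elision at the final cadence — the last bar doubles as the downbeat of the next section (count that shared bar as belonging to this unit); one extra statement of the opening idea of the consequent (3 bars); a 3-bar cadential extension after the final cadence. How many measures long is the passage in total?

Basic contrasting period: 3 + 3 = 6 bars.
6 (basic form) + 3 (extra statement) + 3 (cadential extension) = 12.
The elision shares a bar with the next section but does not change this unit's count.

12 measures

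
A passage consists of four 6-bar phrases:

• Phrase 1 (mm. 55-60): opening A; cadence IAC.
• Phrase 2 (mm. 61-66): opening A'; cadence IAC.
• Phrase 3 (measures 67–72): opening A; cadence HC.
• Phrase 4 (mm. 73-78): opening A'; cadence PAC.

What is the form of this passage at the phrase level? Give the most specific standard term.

Four phrases in two halves: the first half (bars 55–66) ends with an imperfect authentic cadence, the second (bars 67-78) with a perfect authentic cadence — a large antecedent–consequent pair, i.e. a double period.
Phrase 3 begins with the same material as phrase 1, making it parallel.

parallel double period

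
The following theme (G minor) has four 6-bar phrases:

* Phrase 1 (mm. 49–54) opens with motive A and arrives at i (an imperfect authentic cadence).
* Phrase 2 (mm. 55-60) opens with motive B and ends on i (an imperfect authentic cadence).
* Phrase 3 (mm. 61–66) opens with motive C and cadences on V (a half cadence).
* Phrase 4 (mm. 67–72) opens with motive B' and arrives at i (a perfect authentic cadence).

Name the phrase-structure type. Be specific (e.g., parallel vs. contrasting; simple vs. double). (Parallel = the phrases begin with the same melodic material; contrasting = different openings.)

Four phrases in two halves: the first half (mm. 49–60) ends with an imperfect authentic cadence, the second (mm. 61–72) with a perfect authentic cadence — a large antecedent–consequent pair, i.e. a double period.
Phrase 3 begins with different material from phrase 1, making it contrasting.

contrasting double period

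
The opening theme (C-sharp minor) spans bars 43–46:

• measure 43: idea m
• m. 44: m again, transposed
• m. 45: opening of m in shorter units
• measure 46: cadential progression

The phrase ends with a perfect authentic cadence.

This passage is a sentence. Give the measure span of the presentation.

measures 43–44

The presentation of a sentence is the basic idea (m. 43) plus its repetition (bar 44); the presentation is therefore bars 43–44.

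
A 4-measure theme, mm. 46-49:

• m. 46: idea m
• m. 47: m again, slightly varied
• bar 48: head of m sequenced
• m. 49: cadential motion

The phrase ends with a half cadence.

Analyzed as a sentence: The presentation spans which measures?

The presentation of a sentence is the basic idea (measure 46) plus its repetition (m. 47); the presentation is therefore measures 46–47.

measures 46–47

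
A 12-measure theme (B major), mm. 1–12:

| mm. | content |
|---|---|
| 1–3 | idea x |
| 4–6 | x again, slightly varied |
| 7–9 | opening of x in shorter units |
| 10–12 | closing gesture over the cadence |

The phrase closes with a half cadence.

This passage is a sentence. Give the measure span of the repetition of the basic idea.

The presentation of a sentence is the basic idea (mm. 1–3) plus its repetition (mm. 4-6); the repetition of the basic idea is therefore mm. 4–6.

measures 4–6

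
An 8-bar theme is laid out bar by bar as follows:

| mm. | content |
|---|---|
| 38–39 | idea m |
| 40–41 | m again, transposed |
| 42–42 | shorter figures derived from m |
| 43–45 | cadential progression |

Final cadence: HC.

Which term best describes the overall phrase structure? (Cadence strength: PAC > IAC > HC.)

Basic idea (mm. 38–39) + its repetition (bars 40-41) form the presentation; fragmentation and cadence (mm. 42–45) form the continuation — the 8-bar whole is a sentence.

sentence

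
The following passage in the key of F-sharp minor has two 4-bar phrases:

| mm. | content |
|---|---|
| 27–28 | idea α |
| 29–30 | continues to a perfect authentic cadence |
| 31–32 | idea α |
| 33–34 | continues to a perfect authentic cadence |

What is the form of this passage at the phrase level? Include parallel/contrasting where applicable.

repeated phrase

Both phrases have the same opening (α) and the same cadence (perfect authentic cadence): the second is a restatement, not a consequent, so this is a repeated phrase rather than a period.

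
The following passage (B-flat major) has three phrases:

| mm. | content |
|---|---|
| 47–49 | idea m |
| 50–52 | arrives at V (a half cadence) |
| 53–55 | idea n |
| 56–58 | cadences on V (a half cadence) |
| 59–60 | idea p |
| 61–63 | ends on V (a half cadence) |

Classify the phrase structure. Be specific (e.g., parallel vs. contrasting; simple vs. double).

phrase group

The final phrase closes with a half cadence, which is not stronger than the preceding half cadence; the 3 phrases lack an overall antecedent–consequent design and so form a phrase group.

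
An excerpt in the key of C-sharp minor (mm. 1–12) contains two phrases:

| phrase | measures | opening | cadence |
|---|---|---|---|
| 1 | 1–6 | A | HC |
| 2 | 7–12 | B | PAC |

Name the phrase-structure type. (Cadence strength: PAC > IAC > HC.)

contrasting period

Phrase 1 ends with a half cadence (weaker) and phrase 2 with a perfect authentic cadence (stronger): antecedent + consequent = a period.
The two phrases open with different material (A / B), so the period is contrasting.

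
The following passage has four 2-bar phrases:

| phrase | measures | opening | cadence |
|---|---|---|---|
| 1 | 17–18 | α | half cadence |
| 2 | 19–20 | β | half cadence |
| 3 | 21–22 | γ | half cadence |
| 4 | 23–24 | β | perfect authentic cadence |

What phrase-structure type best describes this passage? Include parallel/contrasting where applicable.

contrasting double period

Four phrases in two halves: the first half (measures 17–20) ends with a half cadence, the second (mm. 21–24) with a perfect authentic cadence — a large antecedent–consequent pair, i.e. a double period.
Phrase 3 begins with different material from phrase 1, making it contrasting.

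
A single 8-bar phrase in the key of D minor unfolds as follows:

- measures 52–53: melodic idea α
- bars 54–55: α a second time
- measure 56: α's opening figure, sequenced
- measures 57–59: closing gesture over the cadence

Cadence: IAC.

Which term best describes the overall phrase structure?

Basic idea (mm. 52-53) + its repetition (mm. 54–55) form the presentation; fragmentation and cadence (mm. 56–59) form the continuation — the 8-bar whole is a sentence.

sentence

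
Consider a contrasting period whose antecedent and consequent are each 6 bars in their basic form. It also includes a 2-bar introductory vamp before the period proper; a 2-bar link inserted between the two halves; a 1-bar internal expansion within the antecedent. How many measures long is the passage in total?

Basic contrasting period: 6 + 6 = 12 bars.
12 (basic form) + 2 (introduction) + 2 (link) + 1 (internal expansion) = 17.

17 measures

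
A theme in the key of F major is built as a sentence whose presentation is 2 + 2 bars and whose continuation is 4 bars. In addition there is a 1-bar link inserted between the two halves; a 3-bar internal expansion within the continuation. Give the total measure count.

12 measures

Basic sentence: 2 + 2 + 4 = 8 bars.
8 (basic form) + 1 (link) + 3 (internal expansion) = 12.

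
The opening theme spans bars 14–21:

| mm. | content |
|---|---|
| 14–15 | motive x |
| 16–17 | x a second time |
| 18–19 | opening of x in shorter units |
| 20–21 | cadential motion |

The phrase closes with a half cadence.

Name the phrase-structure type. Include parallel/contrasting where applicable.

sentence

Basic idea (measures 14–15) + its repetition (mm. 16–17) form the presentation; fragmentation and cadence (bars 18-21) form the continuation — the 8-bar whole is a sentence.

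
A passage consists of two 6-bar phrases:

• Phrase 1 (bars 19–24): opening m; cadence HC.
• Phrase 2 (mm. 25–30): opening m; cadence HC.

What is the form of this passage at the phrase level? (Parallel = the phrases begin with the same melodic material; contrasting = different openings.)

Both phrases have the same opening (m) and the same cadence (half cadence): the second is a restatement, not a consequent, so this is a repeated phrase rather than a period.

repeated phrase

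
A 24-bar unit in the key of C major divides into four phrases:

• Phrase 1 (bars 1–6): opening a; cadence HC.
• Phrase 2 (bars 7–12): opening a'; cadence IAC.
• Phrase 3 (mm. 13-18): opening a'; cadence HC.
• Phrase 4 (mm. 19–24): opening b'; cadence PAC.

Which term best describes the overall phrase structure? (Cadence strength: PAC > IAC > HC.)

parallel double period

Four phrases in two halves: the first half (bars 1–12) ends with an imperfect authentic cadence, the second (bars 13–24) with a perfect authentic cadence — a large antecedent–consequent pair, i.e. a double period.
Phrase 3 begins with the same material as phrase 1, making it parallel.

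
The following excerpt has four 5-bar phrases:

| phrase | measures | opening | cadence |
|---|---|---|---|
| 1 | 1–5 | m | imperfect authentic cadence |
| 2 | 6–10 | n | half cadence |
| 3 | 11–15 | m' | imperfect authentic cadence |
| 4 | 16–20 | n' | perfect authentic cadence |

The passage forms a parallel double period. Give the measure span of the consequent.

In a double period the first pair of phrases (ending half cadence) is the large antecedent and the second pair (ending perfect authentic cadence) is the large consequent; the consequent is measures 11–20.

measures 11–20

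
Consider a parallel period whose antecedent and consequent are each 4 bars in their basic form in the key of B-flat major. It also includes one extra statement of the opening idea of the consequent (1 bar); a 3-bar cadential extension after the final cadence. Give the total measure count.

Basic parallel period: 4 + 4 = 8 bars.
8 (basic form) + 1 (extra statement) + 3 (cadential extension) = 12.

12 measures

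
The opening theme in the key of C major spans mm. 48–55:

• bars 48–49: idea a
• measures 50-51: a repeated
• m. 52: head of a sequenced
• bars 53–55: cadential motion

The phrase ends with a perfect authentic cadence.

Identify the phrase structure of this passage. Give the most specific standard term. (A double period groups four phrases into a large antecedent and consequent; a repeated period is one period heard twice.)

sentence

Basic idea (measures 48-49) + its repetition (mm. 50–51) form the presentation; fragmentation and cadence (measures 52–55) form the continuation — the 8-bar whole is a sentence.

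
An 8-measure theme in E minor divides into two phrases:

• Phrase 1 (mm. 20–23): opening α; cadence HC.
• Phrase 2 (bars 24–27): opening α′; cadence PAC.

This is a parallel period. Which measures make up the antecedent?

The phrase ending with the weaker cadence (half cadence) is the antecedent; the one ending more conclusively (perfect authentic cadence) is the consequent. The antecedent is measures 20–23.

measures 20–23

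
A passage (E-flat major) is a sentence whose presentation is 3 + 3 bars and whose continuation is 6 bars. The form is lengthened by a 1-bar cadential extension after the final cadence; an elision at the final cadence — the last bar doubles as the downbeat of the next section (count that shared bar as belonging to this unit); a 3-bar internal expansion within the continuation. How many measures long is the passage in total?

16 measures

Basic sentence: 3 + 3 + 6 = 12 bars.
12 (basic form) + 1 (cadential extension) + 3 (internal expansion) = 16.
The elision shares a bar with the next section but does not change this unit's count.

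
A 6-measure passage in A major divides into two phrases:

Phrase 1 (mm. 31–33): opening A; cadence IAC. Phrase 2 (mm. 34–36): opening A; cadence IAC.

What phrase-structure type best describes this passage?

repeated phrase

Both phrases have the same opening (A) and the same cadence (imperfect authentic cadence): the second is a restatement, not a consequent, so this is a repeated phrase rather than a period.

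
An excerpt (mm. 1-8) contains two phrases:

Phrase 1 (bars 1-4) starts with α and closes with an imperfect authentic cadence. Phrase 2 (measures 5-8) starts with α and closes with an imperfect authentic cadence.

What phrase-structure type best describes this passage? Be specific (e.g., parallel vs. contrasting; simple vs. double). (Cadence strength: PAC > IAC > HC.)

repeated phrase

Both phrases have the same opening (α) and the same cadence (imperfect authentic cadence): the second is a restatement, not a consequent, so this is a repeated phrase rather than a period.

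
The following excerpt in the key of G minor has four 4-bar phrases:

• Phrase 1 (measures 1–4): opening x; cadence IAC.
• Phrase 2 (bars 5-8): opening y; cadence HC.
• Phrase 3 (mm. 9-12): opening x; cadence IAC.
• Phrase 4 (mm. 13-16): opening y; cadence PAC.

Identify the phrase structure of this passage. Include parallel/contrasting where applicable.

parallel double period

Four phrases in two halves: the first half (measures 1-8) ends with a half cadence, the second (mm. 9–16) with a perfect authentic cadence — a large antecedent–consequent pair, i.e. a double period.
Phrase 3 begins with the same material as phrase 1, making it parallel.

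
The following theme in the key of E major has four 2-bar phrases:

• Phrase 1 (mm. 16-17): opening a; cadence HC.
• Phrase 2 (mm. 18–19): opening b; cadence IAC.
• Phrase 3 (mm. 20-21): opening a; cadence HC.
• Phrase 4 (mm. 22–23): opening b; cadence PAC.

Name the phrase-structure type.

parallel double period

Four phrases in two halves: the first half (mm. 16–19) ends with an imperfect authentic cadence, the second (mm. 20–23) with a perfect authentic cadence — a large antecedent–consequent pair, i.e. a double period.
Phrase 3 begins with the same material as phrase 1, making it parallel.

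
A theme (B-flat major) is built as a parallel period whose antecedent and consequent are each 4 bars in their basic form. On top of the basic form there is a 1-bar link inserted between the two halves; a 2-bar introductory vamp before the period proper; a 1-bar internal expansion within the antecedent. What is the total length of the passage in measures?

Basic parallel period: 4 + 4 = 8 bars.
8 (basic form) + 1 (link) + 2 (introduction) + 1 (internal expansion) = 12.

12 measures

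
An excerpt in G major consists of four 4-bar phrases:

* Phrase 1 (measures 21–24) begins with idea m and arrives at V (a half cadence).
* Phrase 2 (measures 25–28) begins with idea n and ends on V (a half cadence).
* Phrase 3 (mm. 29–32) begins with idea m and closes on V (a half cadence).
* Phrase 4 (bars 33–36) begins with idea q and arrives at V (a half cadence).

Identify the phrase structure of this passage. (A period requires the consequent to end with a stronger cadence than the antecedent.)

Phrase 4 ends with a half cadence, no stronger than phrase 2's half cadence, so the four phrases do not form a double period; nor do phrases 3–4 duplicate 1–2, so it is not a repeated period. With no phrase reaching a conclusive cadence, the passage is a phrase group.

phrase group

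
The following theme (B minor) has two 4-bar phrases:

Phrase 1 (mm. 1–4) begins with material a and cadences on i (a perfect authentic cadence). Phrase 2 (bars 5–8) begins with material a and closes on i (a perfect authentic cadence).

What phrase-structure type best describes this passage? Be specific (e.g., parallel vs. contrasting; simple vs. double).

Both phrases have the same opening (a) and the same cadence (perfect authentic cadence): the second is a restatement, not a consequent, so this is a repeated phrase rather than a period.

repeated phrase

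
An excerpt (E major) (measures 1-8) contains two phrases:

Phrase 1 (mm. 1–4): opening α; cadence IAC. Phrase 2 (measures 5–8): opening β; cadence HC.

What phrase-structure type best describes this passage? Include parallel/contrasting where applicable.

phrase group

The second phrase closes with a half cadence, which is not stronger than the first phrase's imperfect authentic cadence; without a weak→strong cadential pair there is no antecedent–consequent relationship, so this is a phrase group rather than a period.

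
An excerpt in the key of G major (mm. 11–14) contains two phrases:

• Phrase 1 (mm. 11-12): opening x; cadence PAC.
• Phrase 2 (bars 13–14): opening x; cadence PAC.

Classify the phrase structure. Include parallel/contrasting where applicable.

repeated phrase

Both phrases have the same opening (x) and the same cadence (perfect authentic cadence): the second is a restatement, not a consequent, so this is a repeated phrase rather than a period.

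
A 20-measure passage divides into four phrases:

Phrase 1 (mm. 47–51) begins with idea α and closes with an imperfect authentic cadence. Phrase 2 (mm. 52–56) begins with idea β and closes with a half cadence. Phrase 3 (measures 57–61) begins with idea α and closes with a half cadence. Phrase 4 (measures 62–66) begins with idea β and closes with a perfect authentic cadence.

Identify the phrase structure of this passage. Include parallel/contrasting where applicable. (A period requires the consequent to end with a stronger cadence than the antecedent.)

parallel double period

Four phrases in two halves: the first half (mm. 47–56) ends with a half cadence, the second (bars 57–66) with a perfect authentic cadence — a large antecedent–consequent pair, i.e. a double period.
Phrase 3 begins with the same material as phrase 1, making it parallel.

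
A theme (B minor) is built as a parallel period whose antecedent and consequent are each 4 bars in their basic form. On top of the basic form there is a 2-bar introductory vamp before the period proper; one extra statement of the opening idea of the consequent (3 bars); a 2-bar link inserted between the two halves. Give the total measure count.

15 measures

Basic parallel period: 4 + 4 = 8 bars.
8 (basic form) + 2 (introduction) + 3 (extra statement) + 2 (link) = 15.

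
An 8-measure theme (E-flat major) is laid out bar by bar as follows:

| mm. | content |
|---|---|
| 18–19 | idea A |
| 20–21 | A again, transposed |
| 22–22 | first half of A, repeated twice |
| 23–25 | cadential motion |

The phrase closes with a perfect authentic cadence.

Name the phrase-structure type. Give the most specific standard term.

sentence

Basic idea (bars 18–19) + its repetition (bars 20-21) form the presentation; fragmentation and cadence (mm. 22–25) form the continuation — the 8-bar whole is a sentence.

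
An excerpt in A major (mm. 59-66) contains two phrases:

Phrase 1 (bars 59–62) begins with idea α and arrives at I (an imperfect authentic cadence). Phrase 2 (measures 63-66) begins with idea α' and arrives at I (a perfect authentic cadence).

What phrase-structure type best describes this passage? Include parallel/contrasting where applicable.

parallel period

Phrase 1 ends with an imperfect authentic cadence (weaker) and phrase 2 with a perfect authentic cadence (stronger): antecedent + consequent = a period.
The two phrases open with the same material (α / α'), so the period is parallel.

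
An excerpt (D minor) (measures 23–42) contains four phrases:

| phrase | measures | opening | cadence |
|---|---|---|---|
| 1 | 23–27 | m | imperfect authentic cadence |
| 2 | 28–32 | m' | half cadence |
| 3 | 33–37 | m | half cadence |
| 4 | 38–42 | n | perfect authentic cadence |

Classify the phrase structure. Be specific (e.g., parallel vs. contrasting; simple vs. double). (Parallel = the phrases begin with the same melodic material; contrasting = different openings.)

Four phrases in two halves: the first half (mm. 23–32) ends with a half cadence, the second (measures 33–42) with a perfect authentic cadence — a large antecedent–consequent pair, i.e. a double period.
Phrase 3 begins with the same material as phrase 1, making it parallel.

parallel double period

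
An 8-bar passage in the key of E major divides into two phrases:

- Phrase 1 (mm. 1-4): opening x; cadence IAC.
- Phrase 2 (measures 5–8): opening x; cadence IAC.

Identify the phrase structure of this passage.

Both phrases have the same opening (x) and the same cadence (imperfect authentic cadence): the second is a restatement, not a consequent, so this is a repeated phrase rather than a period.

repeated phrase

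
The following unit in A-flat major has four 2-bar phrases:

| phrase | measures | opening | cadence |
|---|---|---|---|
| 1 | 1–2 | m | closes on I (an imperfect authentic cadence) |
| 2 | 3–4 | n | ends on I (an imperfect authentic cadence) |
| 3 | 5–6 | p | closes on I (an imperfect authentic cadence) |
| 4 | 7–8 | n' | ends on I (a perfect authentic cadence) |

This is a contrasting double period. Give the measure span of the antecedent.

measures 1–4

In a double period the first pair of phrases (ending imperfect authentic cadence) is the large antecedent and the second pair (ending perfect authentic cadence) is the large consequent; the antecedent is measures 1–4.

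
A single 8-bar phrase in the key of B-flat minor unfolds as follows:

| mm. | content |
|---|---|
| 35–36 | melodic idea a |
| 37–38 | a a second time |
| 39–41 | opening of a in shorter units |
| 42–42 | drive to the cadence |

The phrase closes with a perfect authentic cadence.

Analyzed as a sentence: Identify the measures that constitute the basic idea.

measures 35–36

The presentation of a sentence is the basic idea (measures 35–36) plus its repetition (bars 37–38); the basic idea is therefore bars 35-36.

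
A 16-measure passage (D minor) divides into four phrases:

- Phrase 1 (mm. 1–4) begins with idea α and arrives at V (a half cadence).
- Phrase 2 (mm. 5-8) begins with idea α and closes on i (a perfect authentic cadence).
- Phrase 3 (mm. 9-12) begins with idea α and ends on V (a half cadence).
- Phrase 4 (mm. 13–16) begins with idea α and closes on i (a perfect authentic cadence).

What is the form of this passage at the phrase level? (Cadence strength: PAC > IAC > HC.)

repeated period

The cadence pattern HC–PAC–HC–PAC is weak–strong twice, and phrases 3–4 restate phrases 1–2: a period heard twice, not a double period (which would end weakly at phrase 2).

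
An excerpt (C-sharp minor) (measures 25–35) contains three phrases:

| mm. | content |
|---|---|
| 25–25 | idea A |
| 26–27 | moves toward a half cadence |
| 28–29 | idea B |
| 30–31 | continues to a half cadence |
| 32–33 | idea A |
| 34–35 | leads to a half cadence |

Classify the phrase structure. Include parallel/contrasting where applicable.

The final phrase closes with a half cadence, which is not stronger than the preceding half cadence; the 3 phrases lack an overall antecedent–consequent design and so form a phrase group.

phrase group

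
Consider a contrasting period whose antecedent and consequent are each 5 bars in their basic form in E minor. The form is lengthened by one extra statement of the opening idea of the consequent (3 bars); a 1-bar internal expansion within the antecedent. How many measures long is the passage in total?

14 measures

Basic contrasting period: 5 + 5 = 10 bars.
10 (basic form) + 3 (extra statement) + 1 (internal expansion) = 14.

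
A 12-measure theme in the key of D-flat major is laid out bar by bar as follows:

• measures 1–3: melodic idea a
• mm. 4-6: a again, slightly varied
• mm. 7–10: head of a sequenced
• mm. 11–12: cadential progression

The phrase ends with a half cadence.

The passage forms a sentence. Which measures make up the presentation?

The presentation of a sentence is the basic idea (mm. 1-3) plus its repetition (mm. 4–6); the presentation is therefore mm. 1-6.

measures 1–6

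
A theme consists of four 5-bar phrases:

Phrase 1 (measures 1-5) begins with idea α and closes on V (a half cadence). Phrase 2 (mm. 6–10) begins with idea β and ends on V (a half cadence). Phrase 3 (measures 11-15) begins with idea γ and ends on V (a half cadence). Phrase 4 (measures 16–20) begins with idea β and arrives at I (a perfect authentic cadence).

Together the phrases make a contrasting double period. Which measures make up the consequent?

In a double period the first pair of phrases (ending half cadence) is the large antecedent and the second pair (ending perfect authentic cadence) is the large consequent; the consequent is measures 11–20.

measures 11–20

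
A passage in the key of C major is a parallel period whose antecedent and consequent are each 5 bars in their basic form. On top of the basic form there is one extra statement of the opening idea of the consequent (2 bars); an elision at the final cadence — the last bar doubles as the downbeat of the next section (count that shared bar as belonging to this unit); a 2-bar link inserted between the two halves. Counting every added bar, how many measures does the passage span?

14 measures

Basic parallel period: 5 + 5 = 10 bars.
10 (basic form) + 2 (extra statement) + 2 (link) = 14.
The elision shares a bar with the next section but does not change this unit's count.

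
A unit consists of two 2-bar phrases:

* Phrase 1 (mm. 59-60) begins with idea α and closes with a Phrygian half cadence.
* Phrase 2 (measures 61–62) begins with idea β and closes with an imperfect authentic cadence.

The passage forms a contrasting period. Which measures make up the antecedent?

measures 59–60

The phrase ending with the weaker cadence (Phrygian half cadence) is the antecedent; the one ending more conclusively (imperfect authentic cadence) is the consequent. The antecedent is measures 59–60.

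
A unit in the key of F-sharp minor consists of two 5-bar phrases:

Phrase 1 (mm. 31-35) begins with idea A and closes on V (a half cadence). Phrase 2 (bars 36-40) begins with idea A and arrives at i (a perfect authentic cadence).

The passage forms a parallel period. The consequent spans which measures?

The antecedent is the phrase ending with the weaker cadence (half cadence, phrase 1) and the consequent the one ending more conclusively (perfect authentic cadence, phrase 2); the consequent is measures 36–40.

measures 36–40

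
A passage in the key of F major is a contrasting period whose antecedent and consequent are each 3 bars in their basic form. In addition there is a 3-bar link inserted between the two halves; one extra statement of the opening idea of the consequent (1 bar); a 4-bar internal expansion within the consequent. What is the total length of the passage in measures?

Basic contrasting period: 3 + 3 = 6 bars.
6 (basic form) + 3 (link) + 1 (extra statement) + 4 (internal expansion) = 14.

14 measures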